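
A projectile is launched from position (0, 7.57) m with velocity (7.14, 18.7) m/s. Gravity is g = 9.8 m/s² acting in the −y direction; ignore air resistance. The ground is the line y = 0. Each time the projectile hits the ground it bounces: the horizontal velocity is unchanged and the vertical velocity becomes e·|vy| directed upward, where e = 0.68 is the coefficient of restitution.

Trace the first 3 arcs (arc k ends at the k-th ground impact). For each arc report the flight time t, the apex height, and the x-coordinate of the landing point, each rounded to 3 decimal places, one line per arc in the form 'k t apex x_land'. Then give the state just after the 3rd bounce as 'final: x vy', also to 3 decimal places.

1 4.185 25.411 29.884
2 3.097 11.750 51.997
3 2.106 5.433 67.034
final: 67.034 7.017

Arc 1: start y=7.570, vy=18.700 → t=4.185, apex=25.411, x_land=29.884, impact vy=-22.317
  bounce: vy ← 0.68·22.317 = 15.176
Arc 2: start y=0.000, vy=15.176 → t=3.097, apex=11.750, x_land=51.997, impact vy=-15.176
  bounce: vy ← 0.68·15.176 = 10.320
Arc 3: start y=0.000, vy=10.320 → t=2.106, apex=5.433, x_land=67.034, impact vy=-10.320
  bounce: vy ← 0.68·10.320 = 7.017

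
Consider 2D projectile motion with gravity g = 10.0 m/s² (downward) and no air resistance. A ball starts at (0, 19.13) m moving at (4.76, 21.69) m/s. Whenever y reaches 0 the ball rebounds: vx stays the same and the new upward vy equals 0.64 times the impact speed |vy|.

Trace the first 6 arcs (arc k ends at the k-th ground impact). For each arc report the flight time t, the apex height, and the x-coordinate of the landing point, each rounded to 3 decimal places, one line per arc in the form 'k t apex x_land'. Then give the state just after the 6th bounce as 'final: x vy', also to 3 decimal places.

1 5.090 42.653 24.227
2 3.739 17.471 42.022
3 2.393 7.156 53.411
4 1.531 2.931 60.700
5 0.980 1.201 65.365
6 0.627 0.492 68.351
final: 68.351 2.007

Arc 1: start y=19.130, vy=21.690 → t=5.090, apex=42.653, x_land=24.227, impact vy=-29.207
  bounce: vy ← 0.64·29.207 = 18.693
Arc 2: start y=0.000, vy=18.693 → t=3.739, apex=17.471, x_land=42.022, impact vy=-18.693
  bounce: vy ← 0.64·18.693 = 11.963
Arc 3: start y=0.000, vy=11.963 → t=2.393, apex=7.156, x_land=53.411, impact vy=-11.963
  bounce: vy ← 0.64·11.963 = 7.656
Arc 4: start y=0.000, vy=7.656 → t=1.531, apex=2.931, x_land=60.700, impact vy=-7.656
  bounce: vy ← 0.64·7.656 = 4.900
Arc 5: start y=0.000, vy=4.900 → t=0.980, apex=1.201, x_land=65.365, impact vy=-4.900
  bounce: vy ← 0.64·4.900 = 3.136
Arc 6: start y=0.000, vy=3.136 → t=0.627, apex=0.492, x_land=68.351, impact vy=-3.136
  bounce: vy ← 0.64·3.136 = 2.007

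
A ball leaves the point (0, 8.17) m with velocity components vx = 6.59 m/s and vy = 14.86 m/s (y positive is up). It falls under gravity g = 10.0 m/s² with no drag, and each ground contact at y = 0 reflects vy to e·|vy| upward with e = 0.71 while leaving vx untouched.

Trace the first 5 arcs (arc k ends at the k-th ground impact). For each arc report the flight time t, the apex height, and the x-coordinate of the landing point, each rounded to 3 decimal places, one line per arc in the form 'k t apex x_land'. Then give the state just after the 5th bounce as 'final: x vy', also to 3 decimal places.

Arc 1: start y=8.170, vy=14.860 → t=3.446, apex=19.211, x_land=22.710, impact vy=-19.602
  bounce: vy ← 0.71·19.602 = 13.917
Arc 2: start y=0.000, vy=13.917 → t=2.783, apex=9.684, x_land=41.053, impact vy=-13.917
  bounce: vy ← 0.71·13.917 = 9.881
Arc 3: start y=0.000, vy=9.881 → t=1.976, apex=4.882, x_land=54.076, impact vy=-9.881
  bounce: vy ← 0.71·9.881 = 7.016
Arc 4: start y=0.000, vy=7.016 → t=1.403, apex=2.461, x_land=63.323, impact vy=-7.016
  bounce: vy ← 0.71·7.016 = 4.981
Arc 5: start y=0.000, vy=4.981 → t=0.996, apex=1.241, x_land=69.888, impact vy=-4.981
  bounce: vy ← 0.71·4.981 = 3.537

1 3.446 19.211 22.710
2 2.783 9.684 41.053
3 1.976 4.882 54.076
4 1.403 2.461 63.323
5 0.996 1.241 69.888
final: 69.888 3.537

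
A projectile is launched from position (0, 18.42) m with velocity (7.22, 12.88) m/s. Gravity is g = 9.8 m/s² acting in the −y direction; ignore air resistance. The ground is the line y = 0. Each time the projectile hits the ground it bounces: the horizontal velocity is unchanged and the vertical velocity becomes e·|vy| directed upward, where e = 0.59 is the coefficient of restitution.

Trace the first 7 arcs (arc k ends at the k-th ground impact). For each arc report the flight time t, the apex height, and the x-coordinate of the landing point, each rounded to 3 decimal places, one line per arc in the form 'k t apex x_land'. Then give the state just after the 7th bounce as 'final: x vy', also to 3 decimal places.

Arc 1: start y=18.420, vy=12.880 → t=3.657, apex=26.884, x_land=26.401, impact vy=-22.955
  bounce: vy ← 0.59·22.955 = 13.543
Arc 2: start y=0.000, vy=13.543 → t=2.764, apex=9.358, x_land=46.357, impact vy=-13.543
  bounce: vy ← 0.59·13.543 = 7.991
Arc 3: start y=0.000, vy=7.991 → t=1.631, apex=3.258, x_land=58.130, impact vy=-7.991
  bounce: vy ← 0.59·7.991 = 4.714
Arc 4: start y=0.000, vy=4.714 → t=0.962, apex=1.134, x_land=65.077, impact vy=-4.714
  bounce: vy ← 0.59·4.714 = 2.782
Arc 5: start y=0.000, vy=2.782 → t=0.568, apex=0.395, x_land=69.176, impact vy=-2.782
  bounce: vy ← 0.59·2.782 = 1.641
Arc 6: start y=0.000, vy=1.641 → t=0.335, apex=0.137, x_land=71.594, impact vy=-1.641
  bounce: vy ← 0.59·1.641 = 0.968
Arc 7: start y=0.000, vy=0.968 → t=0.198, apex=0.048, x_land=73.020, impact vy=-0.968
  bounce: vy ← 0.59·0.968 = 0.571

1 3.657 26.884 26.401
2 2.764 9.358 46.357
3 1.631 3.258 58.130
4 0.962 1.134 65.077
5 0.568 0.395 69.176
6 0.335 0.137 71.594
7 0.198 0.048 73.020
final: 73.020 0.571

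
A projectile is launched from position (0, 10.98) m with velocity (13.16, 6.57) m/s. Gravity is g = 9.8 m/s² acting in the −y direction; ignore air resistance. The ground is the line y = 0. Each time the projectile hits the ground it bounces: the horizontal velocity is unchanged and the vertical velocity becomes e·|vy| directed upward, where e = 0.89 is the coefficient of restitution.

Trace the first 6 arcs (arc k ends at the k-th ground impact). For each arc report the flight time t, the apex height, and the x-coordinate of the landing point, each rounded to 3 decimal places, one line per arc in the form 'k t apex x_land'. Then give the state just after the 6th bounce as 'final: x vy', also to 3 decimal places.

Arc 1: start y=10.980, vy=6.570 → t=2.311, apex=13.182, x_land=30.408, impact vy=-16.074
  bounce: vy ← 0.89·16.074 = 14.306
Arc 2: start y=0.000, vy=14.306 → t=2.920, apex=10.442, x_land=68.829, impact vy=-14.306
  bounce: vy ← 0.89·14.306 = 12.732
Arc 3: start y=0.000, vy=12.732 → t=2.598, apex=8.271, x_land=103.024, impact vy=-12.732
  bounce: vy ← 0.89·12.732 = 11.332
Arc 4: start y=0.000, vy=11.332 → t=2.313, apex=6.551, x_land=133.458, impact vy=-11.332
  bounce: vy ← 0.89·11.332 = 10.085
Arc 5: start y=0.000, vy=10.085 → t=2.058, apex=5.189, x_land=160.544, impact vy=-10.085
  bounce: vy ← 0.89·10.085 = 8.976
Arc 6: start y=0.000, vy=8.976 → t=1.832, apex=4.110, x_land=184.650, impact vy=-8.976
  bounce: vy ← 0.89·8.976 = 7.988

1 2.311 13.182 30.408
2 2.920 10.442 68.829
3 2.598 8.271 103.024
4 2.313 6.551 133.458
5 2.058 5.189 160.544
6 1.832 4.110 184.650
final: 184.650 7.988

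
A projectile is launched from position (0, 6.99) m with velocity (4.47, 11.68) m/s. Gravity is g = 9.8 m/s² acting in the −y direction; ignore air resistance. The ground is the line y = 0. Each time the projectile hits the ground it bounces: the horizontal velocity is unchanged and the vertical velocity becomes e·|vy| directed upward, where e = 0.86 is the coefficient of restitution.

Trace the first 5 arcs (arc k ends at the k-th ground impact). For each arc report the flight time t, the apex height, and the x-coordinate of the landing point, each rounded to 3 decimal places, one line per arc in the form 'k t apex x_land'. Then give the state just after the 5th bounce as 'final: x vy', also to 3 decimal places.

Arc 1: start y=6.990, vy=11.680 → t=2.879, apex=13.950, x_land=12.870, impact vy=-16.536
  bounce: vy ← 0.86·16.536 = 14.221
Arc 2: start y=0.000, vy=14.221 → t=2.902, apex=10.318, x_land=25.842, impact vy=-14.221
  bounce: vy ← 0.86·14.221 = 12.230
Arc 3: start y=0.000, vy=12.230 → t=2.496, apex=7.631, x_land=36.999, impact vy=-12.230
  bounce: vy ← 0.86·12.230 = 10.518
Arc 4: start y=0.000, vy=10.518 → t=2.146, apex=5.644, x_land=46.594, impact vy=-10.518
  bounce: vy ← 0.86·10.518 = 9.045
Arc 5: start y=0.000, vy=9.045 → t=1.846, apex=4.174, x_land=54.845, impact vy=-9.045
  bounce: vy ← 0.86·9.045 = 7.779

1 2.879 13.950 12.870
2 2.902 10.318 25.842
3 2.496 7.631 36.999
4 2.146 5.644 46.594
5 1.846 4.174 54.845
final: 54.845 7.779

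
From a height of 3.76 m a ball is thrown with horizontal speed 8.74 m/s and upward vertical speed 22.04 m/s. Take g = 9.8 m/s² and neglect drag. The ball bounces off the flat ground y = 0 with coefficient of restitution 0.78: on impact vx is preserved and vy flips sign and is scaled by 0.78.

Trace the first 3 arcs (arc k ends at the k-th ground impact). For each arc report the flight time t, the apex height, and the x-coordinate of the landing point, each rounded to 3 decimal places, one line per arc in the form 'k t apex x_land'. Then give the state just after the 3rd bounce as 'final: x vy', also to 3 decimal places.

1 4.663 28.544 40.751
2 3.765 17.366 73.658
3 2.937 10.565 99.326
final: 99.326 11.225

Arc 1: start y=3.760, vy=22.040 → t=4.663, apex=28.544, x_land=40.751, impact vy=-23.653
  bounce: vy ← 0.78·23.653 = 18.449
Arc 2: start y=0.000, vy=18.449 → t=3.765, apex=17.366, x_land=73.658, impact vy=-18.449
  bounce: vy ← 0.78·18.449 = 14.390
Arc 3: start y=0.000, vy=14.390 → t=2.937, apex=10.565, x_land=99.326, impact vy=-14.390
  bounce: vy ← 0.78·14.390 = 11.225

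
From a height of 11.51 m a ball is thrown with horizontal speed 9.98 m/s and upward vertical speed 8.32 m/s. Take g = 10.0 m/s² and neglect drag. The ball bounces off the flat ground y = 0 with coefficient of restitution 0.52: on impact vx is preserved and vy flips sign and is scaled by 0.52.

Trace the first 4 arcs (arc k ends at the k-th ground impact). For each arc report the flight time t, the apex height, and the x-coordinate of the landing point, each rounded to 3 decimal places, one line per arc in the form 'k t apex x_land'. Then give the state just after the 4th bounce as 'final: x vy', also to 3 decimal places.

1 2.562 14.971 25.573
2 1.800 4.048 43.533
3 0.936 1.095 52.872
4 0.487 0.296 57.728
final: 57.728 1.265

Arc 1: start y=11.510, vy=8.320 → t=2.562, apex=14.971, x_land=25.573, impact vy=-17.304
  bounce: vy ← 0.52·17.304 = 8.998
Arc 2: start y=0.000, vy=8.998 → t=1.800, apex=4.048, x_land=43.533, impact vy=-8.998
  bounce: vy ← 0.52·8.998 = 4.679
Arc 3: start y=0.000, vy=4.679 → t=0.936, apex=1.095, x_land=52.872, impact vy=-4.679
  bounce: vy ← 0.52·4.679 = 2.433
Arc 4: start y=0.000, vy=2.433 → t=0.487, apex=0.296, x_land=57.728, impact vy=-2.433
  bounce: vy ← 0.52·2.433 = 1.265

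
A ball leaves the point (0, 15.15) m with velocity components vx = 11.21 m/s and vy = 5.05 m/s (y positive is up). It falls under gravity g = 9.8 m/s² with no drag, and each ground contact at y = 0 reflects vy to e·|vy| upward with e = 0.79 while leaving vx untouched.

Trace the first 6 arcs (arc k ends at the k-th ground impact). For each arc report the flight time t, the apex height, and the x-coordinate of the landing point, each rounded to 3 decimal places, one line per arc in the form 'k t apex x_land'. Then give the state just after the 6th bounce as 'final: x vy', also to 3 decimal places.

Arc 1: start y=15.150, vy=5.050 → t=2.348, apex=16.451, x_land=26.317, impact vy=-17.957
  bounce: vy ← 0.79·17.957 = 14.186
Arc 2: start y=0.000, vy=14.186 → t=2.895, apex=10.267, x_land=58.770, impact vy=-14.186
  bounce: vy ← 0.79·14.186 = 11.207
Arc 3: start y=0.000, vy=11.207 → t=2.287, apex=6.408, x_land=84.409, impact vy=-11.207
  bounce: vy ← 0.79·11.207 = 8.853
Arc 4: start y=0.000, vy=8.853 → t=1.807, apex=3.999, x_land=104.663, impact vy=-8.853
  bounce: vy ← 0.79·8.853 = 6.994
Arc 5: start y=0.000, vy=6.994 → t=1.427, apex=2.496, x_land=120.664, impact vy=-6.994
  bounce: vy ← 0.79·6.994 = 5.525
Arc 6: start y=0.000, vy=5.525 → t=1.128, apex=1.558, x_land=133.305, impact vy=-5.525
  bounce: vy ← 0.79·5.525 = 4.365

1 2.348 16.451 26.317
2 2.895 10.267 58.770
3 2.287 6.408 84.409
4 1.807 3.999 104.663
5 1.427 2.496 120.664
6 1.128 1.558 133.305
final: 133.305 4.365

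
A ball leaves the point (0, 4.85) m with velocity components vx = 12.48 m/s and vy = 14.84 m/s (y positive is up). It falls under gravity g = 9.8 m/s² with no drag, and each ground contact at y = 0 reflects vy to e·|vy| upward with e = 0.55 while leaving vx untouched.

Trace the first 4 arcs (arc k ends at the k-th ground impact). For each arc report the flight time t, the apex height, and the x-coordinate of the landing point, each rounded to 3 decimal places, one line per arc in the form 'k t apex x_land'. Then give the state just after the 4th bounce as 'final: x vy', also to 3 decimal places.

Arc 1: start y=4.850, vy=14.840 → t=3.326, apex=16.086, x_land=41.510, impact vy=-17.756
  bounce: vy ← 0.55·17.756 = 9.766
Arc 2: start y=0.000, vy=9.766 → t=1.993, apex=4.866, x_land=66.384, impact vy=-9.766
  bounce: vy ← 0.55·9.766 = 5.371
Arc 3: start y=0.000, vy=5.371 → t=1.096, apex=1.472, x_land=80.064, impact vy=-5.371
  bounce: vy ← 0.55·5.371 = 2.954
Arc 4: start y=0.000, vy=2.954 → t=0.603, apex=0.445, x_land=87.588, impact vy=-2.954
  bounce: vy ← 0.55·2.954 = 1.625

1 3.326 16.086 41.510
2 1.993 4.866 66.384
3 1.096 1.472 80.064
4 0.603 0.445 87.588
final: 87.588 1.625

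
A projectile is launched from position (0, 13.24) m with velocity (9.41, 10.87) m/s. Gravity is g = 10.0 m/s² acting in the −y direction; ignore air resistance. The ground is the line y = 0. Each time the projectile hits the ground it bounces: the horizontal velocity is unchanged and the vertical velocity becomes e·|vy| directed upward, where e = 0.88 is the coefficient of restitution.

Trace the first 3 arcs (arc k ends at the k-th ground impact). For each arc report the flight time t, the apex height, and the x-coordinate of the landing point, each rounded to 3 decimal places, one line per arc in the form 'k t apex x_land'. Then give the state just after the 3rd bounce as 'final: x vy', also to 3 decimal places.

1 3.044 19.148 28.643
2 3.444 14.828 61.053
3 3.031 11.483 89.574
final: 89.574 13.336

Arc 1: start y=13.240, vy=10.870 → t=3.044, apex=19.148, x_land=28.643, impact vy=-19.569
  bounce: vy ← 0.88·19.569 = 17.221
Arc 2: start y=0.000, vy=17.221 → t=3.444, apex=14.828, x_land=61.053, impact vy=-17.221
  bounce: vy ← 0.88·17.221 = 15.154
Arc 3: start y=0.000, vy=15.154 → t=3.031, apex=11.483, x_land=89.574, impact vy=-15.154
  bounce: vy ← 0.88·15.154 = 13.336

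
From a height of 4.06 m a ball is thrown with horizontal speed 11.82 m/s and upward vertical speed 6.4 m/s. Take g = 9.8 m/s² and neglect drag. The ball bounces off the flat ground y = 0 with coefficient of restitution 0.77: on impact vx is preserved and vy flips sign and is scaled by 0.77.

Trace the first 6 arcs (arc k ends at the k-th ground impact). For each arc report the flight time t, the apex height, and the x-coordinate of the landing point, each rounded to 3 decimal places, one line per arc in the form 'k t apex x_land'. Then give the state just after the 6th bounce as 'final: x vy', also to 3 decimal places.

1 1.773 6.150 20.961
2 1.725 3.646 41.354
3 1.328 2.162 57.056
4 1.023 1.282 69.147
5 0.788 0.760 78.456
6 0.606 0.451 85.625
final: 85.625 2.288

Arc 1: start y=4.060, vy=6.400 → t=1.773, apex=6.150, x_land=20.961, impact vy=-10.979
  bounce: vy ← 0.77·10.979 = 8.454
Arc 2: start y=0.000, vy=8.454 → t=1.725, apex=3.646, x_land=41.354, impact vy=-8.454
  bounce: vy ← 0.77·8.454 = 6.509
Arc 3: start y=0.000, vy=6.509 → t=1.328, apex=2.162, x_land=57.056, impact vy=-6.509
  bounce: vy ← 0.77·6.509 = 5.012
Arc 4: start y=0.000, vy=5.012 → t=1.023, apex=1.282, x_land=69.147, impact vy=-5.012
  bounce: vy ← 0.77·5.012 = 3.859
Arc 5: start y=0.000, vy=3.859 → t=0.788, apex=0.760, x_land=78.456, impact vy=-3.859
  bounce: vy ← 0.77·3.859 = 2.972
Arc 6: start y=0.000, vy=2.972 → t=0.606, apex=0.451, x_land=85.625, impact vy=-2.972
  bounce: vy ← 0.77·2.972 = 2.288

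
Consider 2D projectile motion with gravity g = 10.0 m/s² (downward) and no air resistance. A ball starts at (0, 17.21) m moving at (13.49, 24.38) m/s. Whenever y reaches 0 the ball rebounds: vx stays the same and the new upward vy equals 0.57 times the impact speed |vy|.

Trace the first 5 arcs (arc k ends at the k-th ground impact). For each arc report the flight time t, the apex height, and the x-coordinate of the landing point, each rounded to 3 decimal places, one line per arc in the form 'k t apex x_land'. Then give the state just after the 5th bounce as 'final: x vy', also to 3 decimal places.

Arc 1: start y=17.210, vy=24.380 → t=5.502, apex=46.929, x_land=74.217, impact vy=-30.636
  bounce: vy ← 0.57·30.636 = 17.463
Arc 2: start y=0.000, vy=17.463 → t=3.493, apex=15.247, x_land=121.331, impact vy=-17.463
  bounce: vy ← 0.57·17.463 = 9.954
Arc 3: start y=0.000, vy=9.954 → t=1.991, apex=4.954, x_land=148.187, impact vy=-9.954
  bounce: vy ← 0.57·9.954 = 5.674
Arc 4: start y=0.000, vy=5.674 → t=1.135, apex=1.610, x_land=163.494, impact vy=-5.674
  bounce: vy ← 0.57·5.674 = 3.234
Arc 5: start y=0.000, vy=3.234 → t=0.647, apex=0.523, x_land=172.219, impact vy=-3.234
  bounce: vy ← 0.57·3.234 = 1.843

1 5.502 46.929 74.217
2 3.493 15.247 121.331
3 1.991 4.954 148.187
4 1.135 1.610 163.494
5 0.647 0.523 172.219
final: 172.219 1.843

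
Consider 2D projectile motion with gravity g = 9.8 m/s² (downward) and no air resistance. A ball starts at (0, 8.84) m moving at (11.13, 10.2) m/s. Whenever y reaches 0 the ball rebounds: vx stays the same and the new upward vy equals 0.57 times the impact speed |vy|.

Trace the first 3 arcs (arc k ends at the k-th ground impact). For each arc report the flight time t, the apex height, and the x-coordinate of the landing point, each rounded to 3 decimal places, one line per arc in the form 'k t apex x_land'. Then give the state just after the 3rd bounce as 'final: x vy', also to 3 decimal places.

1 2.740 14.148 30.497
2 1.937 4.597 52.057
3 1.104 1.493 64.346
final: 64.346 3.084

Arc 1: start y=8.840, vy=10.200 → t=2.740, apex=14.148, x_land=30.497, impact vy=-16.652
  bounce: vy ← 0.57·16.652 = 9.492
Arc 2: start y=0.000, vy=9.492 → t=1.937, apex=4.597, x_land=52.057, impact vy=-9.492
  bounce: vy ← 0.57·9.492 = 5.410
Arc 3: start y=0.000, vy=5.410 → t=1.104, apex=1.493, x_land=64.346, impact vy=-5.410
  bounce: vy ← 0.57·5.410 = 3.084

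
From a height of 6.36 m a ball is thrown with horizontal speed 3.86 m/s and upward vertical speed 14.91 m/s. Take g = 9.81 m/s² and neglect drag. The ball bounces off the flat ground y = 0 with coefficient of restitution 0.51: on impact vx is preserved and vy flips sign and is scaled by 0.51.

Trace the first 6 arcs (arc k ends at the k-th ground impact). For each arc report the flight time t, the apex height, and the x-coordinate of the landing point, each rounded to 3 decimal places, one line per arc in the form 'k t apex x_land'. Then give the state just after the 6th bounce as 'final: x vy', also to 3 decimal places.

1 3.419 17.691 13.197
2 1.937 4.601 20.675
3 0.988 1.197 24.488
4 0.504 0.311 26.433
5 0.257 0.081 27.425
6 0.131 0.021 27.930
final: 27.930 0.328

Arc 1: start y=6.360, vy=14.910 → t=3.419, apex=17.691, x_land=13.197, impact vy=-18.630
  bounce: vy ← 0.51·18.630 = 9.501
Arc 2: start y=0.000, vy=9.501 → t=1.937, apex=4.601, x_land=20.675, impact vy=-9.501
  bounce: vy ← 0.51·9.501 = 4.846
Arc 3: start y=0.000, vy=4.846 → t=0.988, apex=1.197, x_land=24.488, impact vy=-4.846
  bounce: vy ← 0.51·4.846 = 2.471
Arc 4: start y=0.000, vy=2.471 → t=0.504, apex=0.311, x_land=26.433, impact vy=-2.471
  bounce: vy ← 0.51·2.471 = 1.260
Arc 5: start y=0.000, vy=1.260 → t=0.257, apex=0.081, x_land=27.425, impact vy=-1.260
  bounce: vy ← 0.51·1.260 = 0.643
Arc 6: start y=0.000, vy=0.643 → t=0.131, apex=0.021, x_land=27.930, impact vy=-0.643
  bounce: vy ← 0.51·0.643 = 0.328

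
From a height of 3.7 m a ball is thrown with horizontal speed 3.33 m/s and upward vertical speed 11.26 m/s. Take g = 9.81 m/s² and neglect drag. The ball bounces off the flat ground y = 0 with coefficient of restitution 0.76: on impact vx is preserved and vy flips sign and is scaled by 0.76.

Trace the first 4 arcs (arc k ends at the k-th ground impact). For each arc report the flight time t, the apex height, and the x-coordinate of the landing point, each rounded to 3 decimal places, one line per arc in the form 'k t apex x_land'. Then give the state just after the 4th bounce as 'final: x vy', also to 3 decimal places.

1 2.587 10.162 8.615
2 2.188 5.870 15.901
3 1.663 3.390 21.438
4 1.264 1.958 25.646
final: 25.646 4.711

Arc 1: start y=3.700, vy=11.260 → t=2.587, apex=10.162, x_land=8.615, impact vy=-14.120
  bounce: vy ← 0.76·14.120 = 10.731
Arc 2: start y=0.000, vy=10.731 → t=2.188, apex=5.870, x_land=15.901, impact vy=-10.731
  bounce: vy ← 0.76·10.731 = 8.156
Arc 3: start y=0.000, vy=8.156 → t=1.663, apex=3.390, x_land=21.438, impact vy=-8.156
  bounce: vy ← 0.76·8.156 = 6.198
Arc 4: start y=0.000, vy=6.198 → t=1.264, apex=1.958, x_land=25.646, impact vy=-6.198
  bounce: vy ← 0.76·6.198 = 4.711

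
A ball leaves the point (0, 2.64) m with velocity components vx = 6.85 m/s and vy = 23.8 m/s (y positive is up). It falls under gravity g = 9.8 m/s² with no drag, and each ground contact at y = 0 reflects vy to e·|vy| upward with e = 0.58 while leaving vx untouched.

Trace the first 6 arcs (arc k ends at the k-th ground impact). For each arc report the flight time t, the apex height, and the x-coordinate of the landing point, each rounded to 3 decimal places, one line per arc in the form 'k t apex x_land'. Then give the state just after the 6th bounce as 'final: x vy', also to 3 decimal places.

Arc 1: start y=2.640, vy=23.800 → t=4.966, apex=31.540, x_land=34.015, impact vy=-24.863
  bounce: vy ← 0.58·24.863 = 14.421
Arc 2: start y=0.000, vy=14.421 → t=2.943, apex=10.610, x_land=54.174, impact vy=-14.421
  bounce: vy ← 0.58·14.421 = 8.364
Arc 3: start y=0.000, vy=8.364 → t=1.707, apex=3.569, x_land=65.867, impact vy=-8.364
  bounce: vy ← 0.58·8.364 = 4.851
Arc 4: start y=0.000, vy=4.851 → t=0.990, apex=1.201, x_land=72.648, impact vy=-4.851
  bounce: vy ← 0.58·4.851 = 2.814
Arc 5: start y=0.000, vy=2.814 → t=0.574, apex=0.404, x_land=76.582, impact vy=-2.814
  bounce: vy ← 0.58·2.814 = 1.632
Arc 6: start y=0.000, vy=1.632 → t=0.333, apex=0.136, x_land=78.863, impact vy=-1.632
  bounce: vy ← 0.58·1.632 = 0.947

1 4.966 31.540 34.015
2 2.943 10.610 54.174
3 1.707 3.569 65.867
4 0.990 1.201 72.648
5 0.574 0.404 76.582
6 0.333 0.136 78.863
final: 78.863 0.947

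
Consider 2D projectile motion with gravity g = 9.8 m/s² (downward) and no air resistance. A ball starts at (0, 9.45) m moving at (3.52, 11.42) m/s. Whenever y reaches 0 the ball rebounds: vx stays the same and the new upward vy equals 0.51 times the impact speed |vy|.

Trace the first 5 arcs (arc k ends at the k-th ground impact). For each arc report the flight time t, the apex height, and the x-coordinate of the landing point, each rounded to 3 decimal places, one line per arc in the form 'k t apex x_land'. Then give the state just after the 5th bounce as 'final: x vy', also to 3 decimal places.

1 2.978 16.104 10.483
2 1.849 4.189 16.992
3 0.943 1.089 20.312
4 0.481 0.283 22.005
5 0.245 0.074 22.868
final: 22.868 0.613

Arc 1: start y=9.450, vy=11.420 → t=2.978, apex=16.104, x_land=10.483, impact vy=-17.766
  bounce: vy ← 0.51·17.766 = 9.061
Arc 2: start y=0.000, vy=9.061 → t=1.849, apex=4.189, x_land=16.992, impact vy=-9.061
  bounce: vy ← 0.51·9.061 = 4.621
Arc 3: start y=0.000, vy=4.621 → t=0.943, apex=1.089, x_land=20.312, impact vy=-4.621
  bounce: vy ← 0.51·4.621 = 2.357
Arc 4: start y=0.000, vy=2.357 → t=0.481, apex=0.283, x_land=22.005, impact vy=-2.357
  bounce: vy ← 0.51·2.357 = 1.202
Arc 5: start y=0.000, vy=1.202 → t=0.245, apex=0.074, x_land=22.868, impact vy=-1.202
  bounce: vy ← 0.51·1.202 = 0.613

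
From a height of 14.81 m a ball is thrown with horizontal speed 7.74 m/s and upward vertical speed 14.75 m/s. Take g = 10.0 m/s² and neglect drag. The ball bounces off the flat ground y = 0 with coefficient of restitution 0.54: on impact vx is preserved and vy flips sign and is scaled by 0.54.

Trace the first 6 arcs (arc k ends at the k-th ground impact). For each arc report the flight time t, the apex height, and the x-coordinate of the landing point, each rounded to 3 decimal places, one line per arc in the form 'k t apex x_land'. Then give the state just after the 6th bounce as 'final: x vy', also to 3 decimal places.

1 3.742 25.688 28.960
2 2.448 7.491 47.907
3 1.322 2.184 58.139
4 0.714 0.637 63.664
5 0.385 0.186 66.648
6 0.208 0.054 68.259
final: 68.259 0.562

Arc 1: start y=14.810, vy=14.750 → t=3.742, apex=25.688, x_land=28.960, impact vy=-22.666
  bounce: vy ← 0.54·22.666 = 12.240
Arc 2: start y=0.000, vy=12.240 → t=2.448, apex=7.491, x_land=47.907, impact vy=-12.240
  bounce: vy ← 0.54·12.240 = 6.610
Arc 3: start y=0.000, vy=6.610 → t=1.322, apex=2.184, x_land=58.139, impact vy=-6.610
  bounce: vy ← 0.54·6.610 = 3.569
Arc 4: start y=0.000, vy=3.569 → t=0.714, apex=0.637, x_land=63.664, impact vy=-3.569
  bounce: vy ← 0.54·3.569 = 1.927
Arc 5: start y=0.000, vy=1.927 → t=0.385, apex=0.186, x_land=66.648, impact vy=-1.927
  bounce: vy ← 0.54·1.927 = 1.041
Arc 6: start y=0.000, vy=1.041 → t=0.208, apex=0.054, x_land=68.259, impact vy=-1.041
  bounce: vy ← 0.54·1.041 = 0.562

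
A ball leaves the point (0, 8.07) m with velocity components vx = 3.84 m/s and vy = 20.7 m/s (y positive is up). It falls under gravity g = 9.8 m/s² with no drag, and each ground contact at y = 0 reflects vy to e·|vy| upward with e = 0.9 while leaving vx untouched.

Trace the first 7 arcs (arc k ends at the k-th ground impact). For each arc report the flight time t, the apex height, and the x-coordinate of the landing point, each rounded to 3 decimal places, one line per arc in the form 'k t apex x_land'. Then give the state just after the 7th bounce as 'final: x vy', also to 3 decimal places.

Arc 1: start y=8.070, vy=20.700 → t=4.584, apex=29.932, x_land=17.602, impact vy=-24.221
  bounce: vy ← 0.9·24.221 = 21.799
Arc 2: start y=0.000, vy=21.799 → t=4.449, apex=24.245, x_land=34.685, impact vy=-21.799
  bounce: vy ← 0.9·21.799 = 19.619
Arc 3: start y=0.000, vy=19.619 → t=4.004, apex=19.638, x_land=50.060, impact vy=-19.619
  bounce: vy ← 0.9·19.619 = 17.657
Arc 4: start y=0.000, vy=17.657 → t=3.604, apex=15.907, x_land=63.897, impact vy=-17.657
  bounce: vy ← 0.9·17.657 = 15.891
Arc 5: start y=0.000, vy=15.891 → t=3.243, apex=12.885, x_land=76.351, impact vy=-15.891
  bounce: vy ← 0.9·15.891 = 14.302
Arc 6: start y=0.000, vy=14.302 → t=2.919, apex=10.437, x_land=87.560, impact vy=-14.302
  bounce: vy ← 0.9·14.302 = 12.872
Arc 7: start y=0.000, vy=12.872 → t=2.627, apex=8.454, x_land=97.647, impact vy=-12.872
  bounce: vy ← 0.9·12.872 = 11.585

1 4.584 29.932 17.602
2 4.449 24.245 34.685
3 4.004 19.638 50.060
4 3.604 15.907 63.897
5 3.243 12.885 76.351
6 2.919 10.437 87.560
7 2.627 8.454 97.647
final: 97.647 11.585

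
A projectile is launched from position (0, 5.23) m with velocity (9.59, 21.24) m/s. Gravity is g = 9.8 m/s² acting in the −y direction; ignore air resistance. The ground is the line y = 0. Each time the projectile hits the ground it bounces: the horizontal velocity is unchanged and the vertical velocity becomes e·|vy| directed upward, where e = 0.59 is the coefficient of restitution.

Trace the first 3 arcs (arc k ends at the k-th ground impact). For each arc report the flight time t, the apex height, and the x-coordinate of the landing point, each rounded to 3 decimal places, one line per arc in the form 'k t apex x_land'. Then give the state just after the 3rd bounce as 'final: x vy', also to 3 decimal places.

1 4.568 28.247 43.810
2 2.833 9.833 70.980
3 1.672 3.423 87.011
final: 87.011 4.833

Arc 1: start y=5.230, vy=21.240 → t=4.568, apex=28.247, x_land=43.810, impact vy=-23.530
  bounce: vy ← 0.59·23.530 = 13.883
Arc 2: start y=0.000, vy=13.883 → t=2.833, apex=9.833, x_land=70.980, impact vy=-13.883
  bounce: vy ← 0.59·13.883 = 8.191
Arc 3: start y=0.000, vy=8.191 → t=1.672, apex=3.423, x_land=87.011, impact vy=-8.191
  bounce: vy ← 0.59·8.191 = 4.833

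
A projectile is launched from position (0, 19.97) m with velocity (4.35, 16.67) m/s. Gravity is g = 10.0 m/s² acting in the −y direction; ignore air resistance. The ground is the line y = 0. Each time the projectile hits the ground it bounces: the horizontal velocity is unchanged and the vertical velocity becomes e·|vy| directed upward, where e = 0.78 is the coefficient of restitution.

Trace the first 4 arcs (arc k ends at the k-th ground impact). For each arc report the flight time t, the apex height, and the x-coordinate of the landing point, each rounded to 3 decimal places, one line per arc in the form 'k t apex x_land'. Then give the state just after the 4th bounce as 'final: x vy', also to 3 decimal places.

1 4.269 33.864 18.572
2 4.060 20.603 36.233
3 3.167 12.535 50.008
4 2.470 7.626 60.752
final: 60.752 9.633

Arc 1: start y=19.970, vy=16.670 → t=4.269, apex=33.864, x_land=18.572, impact vy=-26.025
  bounce: vy ← 0.78·26.025 = 20.299
Arc 2: start y=0.000, vy=20.299 → t=4.060, apex=20.603, x_land=36.233, impact vy=-20.299
  bounce: vy ← 0.78·20.299 = 15.833
Arc 3: start y=0.000, vy=15.833 → t=3.167, apex=12.535, x_land=50.008, impact vy=-15.833
  bounce: vy ← 0.78·15.833 = 12.350
Arc 4: start y=0.000, vy=12.350 → t=2.470, apex=7.626, x_land=60.752, impact vy=-12.350
  bounce: vy ← 0.78·12.350 = 9.633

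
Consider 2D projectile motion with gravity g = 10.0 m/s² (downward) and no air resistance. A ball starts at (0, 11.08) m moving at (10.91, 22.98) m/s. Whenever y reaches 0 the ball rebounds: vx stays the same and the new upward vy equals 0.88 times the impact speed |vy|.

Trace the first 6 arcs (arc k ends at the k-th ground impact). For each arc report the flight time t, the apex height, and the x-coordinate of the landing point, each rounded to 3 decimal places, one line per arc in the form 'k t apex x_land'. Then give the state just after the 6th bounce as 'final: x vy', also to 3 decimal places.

Arc 1: start y=11.080, vy=22.980 → t=5.036, apex=37.484, x_land=54.943, impact vy=-27.380
  bounce: vy ← 0.88·27.380 = 24.095
Arc 2: start y=0.000, vy=24.095 → t=4.819, apex=29.028, x_land=107.518, impact vy=-24.095
  bounce: vy ← 0.88·24.095 = 21.203
Arc 3: start y=0.000, vy=21.203 → t=4.241, apex=22.479, x_land=153.783, impact vy=-21.203
  bounce: vy ← 0.88·21.203 = 18.659
Arc 4: start y=0.000, vy=18.659 → t=3.732, apex=17.408, x_land=194.497, impact vy=-18.659
  bounce: vy ← 0.88·18.659 = 16.420
Arc 5: start y=0.000, vy=16.420 → t=3.284, apex=13.481, x_land=230.325, impact vy=-16.420
  bounce: vy ← 0.88·16.420 = 14.449
Arc 6: start y=0.000, vy=14.449 → t=2.890, apex=10.439, x_land=261.854, impact vy=-14.449
  bounce: vy ← 0.88·14.449 = 12.716

1 5.036 37.484 54.943
2 4.819 29.028 107.518
3 4.241 22.479 153.783
4 3.732 17.408 194.497
5 3.284 13.481 230.325
6 2.890 10.439 261.854
final: 261.854 12.716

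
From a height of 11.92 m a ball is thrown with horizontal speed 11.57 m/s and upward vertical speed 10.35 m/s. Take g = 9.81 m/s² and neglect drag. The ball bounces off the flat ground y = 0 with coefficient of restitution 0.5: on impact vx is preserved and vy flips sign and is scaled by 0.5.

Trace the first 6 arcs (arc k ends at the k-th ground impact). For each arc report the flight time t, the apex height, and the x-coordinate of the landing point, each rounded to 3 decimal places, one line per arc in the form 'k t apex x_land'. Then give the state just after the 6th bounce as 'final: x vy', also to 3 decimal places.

Arc 1: start y=11.920, vy=10.350 → t=2.937, apex=17.380, x_land=33.986, impact vy=-18.466
  bounce: vy ← 0.5·18.466 = 9.233
Arc 2: start y=0.000, vy=9.233 → t=1.882, apex=4.345, x_land=55.765, impact vy=-9.233
  bounce: vy ← 0.5·9.233 = 4.616
Arc 3: start y=0.000, vy=4.616 → t=0.941, apex=1.086, x_land=66.654, impact vy=-4.616
  bounce: vy ← 0.5·4.616 = 2.308
Arc 4: start y=0.000, vy=2.308 → t=0.471, apex=0.272, x_land=72.099, impact vy=-2.308
  bounce: vy ← 0.5·2.308 = 1.154
Arc 5: start y=0.000, vy=1.154 → t=0.235, apex=0.068, x_land=74.821, impact vy=-1.154
  bounce: vy ← 0.5·1.154 = 0.577
Arc 6: start y=0.000, vy=0.577 → t=0.118, apex=0.017, x_land=76.183, impact vy=-0.577
  bounce: vy ← 0.5·0.577 = 0.289

1 2.937 17.380 33.986
2 1.882 4.345 55.765
3 0.941 1.086 66.654
4 0.471 0.272 72.099
5 0.235 0.068 74.821
6 0.118 0.017 76.183
final: 76.183 0.289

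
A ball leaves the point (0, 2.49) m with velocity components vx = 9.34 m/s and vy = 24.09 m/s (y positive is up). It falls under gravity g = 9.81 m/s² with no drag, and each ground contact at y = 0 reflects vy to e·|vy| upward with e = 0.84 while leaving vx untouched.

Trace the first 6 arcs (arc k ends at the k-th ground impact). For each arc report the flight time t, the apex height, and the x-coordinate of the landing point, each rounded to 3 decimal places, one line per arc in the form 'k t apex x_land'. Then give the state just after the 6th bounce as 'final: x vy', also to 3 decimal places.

Arc 1: start y=2.490, vy=24.090 → t=5.013, apex=32.068, x_land=46.818, impact vy=-25.083
  bounce: vy ← 0.84·25.083 = 21.070
Arc 2: start y=0.000, vy=21.070 → t=4.296, apex=22.627, x_land=86.939, impact vy=-21.070
  bounce: vy ← 0.84·21.070 = 17.699
Arc 3: start y=0.000, vy=17.699 → t=3.608, apex=15.966, x_land=120.641, impact vy=-17.699
  bounce: vy ← 0.84·17.699 = 14.867
Arc 4: start y=0.000, vy=14.867 → t=3.031, apex=11.266, x_land=148.950, impact vy=-14.867
  bounce: vy ← 0.84·14.867 = 12.488
Arc 5: start y=0.000, vy=12.488 → t=2.546, apex=7.949, x_land=172.730, impact vy=-12.488
  bounce: vy ← 0.84·12.488 = 10.490
Arc 6: start y=0.000, vy=10.490 → t=2.139, apex=5.609, x_land=192.706, impact vy=-10.490
  bounce: vy ← 0.84·10.490 = 8.812

1 5.013 32.068 46.818
2 4.296 22.627 86.939
3 3.608 15.966 120.641
4 3.031 11.266 148.950
5 2.546 7.949 172.730
6 2.139 5.609 192.706
final: 192.706 8.812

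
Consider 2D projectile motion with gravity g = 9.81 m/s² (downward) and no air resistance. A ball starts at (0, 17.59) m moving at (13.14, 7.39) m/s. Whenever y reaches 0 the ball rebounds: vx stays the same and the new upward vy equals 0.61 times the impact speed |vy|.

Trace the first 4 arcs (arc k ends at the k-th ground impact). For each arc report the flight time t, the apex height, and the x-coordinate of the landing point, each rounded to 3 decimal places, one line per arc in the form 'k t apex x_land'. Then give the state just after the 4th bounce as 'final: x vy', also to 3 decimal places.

Arc 1: start y=17.590, vy=7.390 → t=2.791, apex=20.373, x_land=36.678, impact vy=-19.993
  bounce: vy ← 0.61·19.993 = 12.196
Arc 2: start y=0.000, vy=12.196 → t=2.486, apex=7.581, x_land=69.350, impact vy=-12.196
  bounce: vy ← 0.61·12.196 = 7.439
Arc 3: start y=0.000, vy=7.439 → t=1.517, apex=2.821, x_land=89.279, impact vy=-7.439
  bounce: vy ← 0.61·7.439 = 4.538
Arc 4: start y=0.000, vy=4.538 → t=0.925, apex=1.050, x_land=101.436, impact vy=-4.538
  bounce: vy ← 0.61·4.538 = 2.768

1 2.791 20.373 36.678
2 2.486 7.581 69.350
3 1.517 2.821 89.279
4 0.925 1.050 101.436
final: 101.436 2.768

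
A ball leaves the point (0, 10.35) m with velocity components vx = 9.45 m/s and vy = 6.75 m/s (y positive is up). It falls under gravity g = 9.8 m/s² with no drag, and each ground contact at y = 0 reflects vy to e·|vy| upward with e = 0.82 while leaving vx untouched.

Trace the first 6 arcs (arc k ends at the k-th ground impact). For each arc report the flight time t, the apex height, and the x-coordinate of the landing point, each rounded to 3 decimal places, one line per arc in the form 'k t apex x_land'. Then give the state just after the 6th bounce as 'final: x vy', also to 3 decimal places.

Arc 1: start y=10.350, vy=6.750 → t=2.297, apex=12.675, x_land=21.707, impact vy=-15.761
  bounce: vy ← 0.82·15.761 = 12.924
Arc 2: start y=0.000, vy=12.924 → t=2.638, apex=8.522, x_land=46.633, impact vy=-12.924
  bounce: vy ← 0.82·12.924 = 10.598
Arc 3: start y=0.000, vy=10.598 → t=2.163, apex=5.730, x_land=67.072, impact vy=-10.598
  bounce: vy ← 0.82·10.598 = 8.690
Arc 4: start y=0.000, vy=8.690 → t=1.774, apex=3.853, x_land=83.832, impact vy=-8.690
  bounce: vy ← 0.82·8.690 = 7.126
Arc 5: start y=0.000, vy=7.126 → t=1.454, apex=2.591, x_land=97.575, impact vy=-7.126
  bounce: vy ← 0.82·7.126 = 5.843
Arc 6: start y=0.000, vy=5.843 → t=1.193, apex=1.742, x_land=108.844, impact vy=-5.843
  bounce: vy ← 0.82·5.843 = 4.792

1 2.297 12.675 21.707
2 2.638 8.522 46.633
3 2.163 5.730 67.072
4 1.774 3.853 83.832
5 1.454 2.591 97.575
6 1.193 1.742 108.844
final: 108.844 4.792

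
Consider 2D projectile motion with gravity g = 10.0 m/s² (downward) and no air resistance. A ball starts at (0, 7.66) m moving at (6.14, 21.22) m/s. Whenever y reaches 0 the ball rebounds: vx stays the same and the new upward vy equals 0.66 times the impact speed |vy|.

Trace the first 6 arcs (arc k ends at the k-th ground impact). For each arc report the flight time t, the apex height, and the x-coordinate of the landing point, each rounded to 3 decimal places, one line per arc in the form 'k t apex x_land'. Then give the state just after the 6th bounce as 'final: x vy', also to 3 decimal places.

1 4.579 30.174 28.113
2 3.243 13.144 48.023
3 2.140 5.726 61.164
4 1.413 2.494 69.837
5 0.932 1.086 75.561
6 0.615 0.473 79.339
final: 79.339 2.030

Arc 1: start y=7.660, vy=21.220 → t=4.579, apex=30.174, x_land=28.113, impact vy=-24.566
  bounce: vy ← 0.66·24.566 = 16.214
Arc 2: start y=0.000, vy=16.214 → t=3.243, apex=13.144, x_land=48.023, impact vy=-16.214
  bounce: vy ← 0.66·16.214 = 10.701
Arc 3: start y=0.000, vy=10.701 → t=2.140, apex=5.726, x_land=61.164, impact vy=-10.701
  bounce: vy ← 0.66·10.701 = 7.063
Arc 4: start y=0.000, vy=7.063 → t=1.413, apex=2.494, x_land=69.837, impact vy=-7.063
  bounce: vy ← 0.66·7.063 = 4.661
Arc 5: start y=0.000, vy=4.661 → t=0.932, apex=1.086, x_land=75.561, impact vy=-4.661
  bounce: vy ← 0.66·4.661 = 3.076
Arc 6: start y=0.000, vy=3.076 → t=0.615, apex=0.473, x_land=79.339, impact vy=-3.076
  bounce: vy ← 0.66·3.076 = 2.030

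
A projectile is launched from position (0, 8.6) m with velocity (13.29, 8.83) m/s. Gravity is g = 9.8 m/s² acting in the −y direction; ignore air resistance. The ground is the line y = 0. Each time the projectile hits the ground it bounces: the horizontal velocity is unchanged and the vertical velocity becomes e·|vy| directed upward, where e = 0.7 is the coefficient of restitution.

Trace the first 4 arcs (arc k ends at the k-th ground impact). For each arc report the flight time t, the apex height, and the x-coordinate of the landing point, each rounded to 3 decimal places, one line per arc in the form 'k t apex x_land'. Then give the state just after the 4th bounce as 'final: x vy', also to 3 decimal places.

Arc 1: start y=8.600, vy=8.830 → t=2.503, apex=12.578, x_land=33.267, impact vy=-15.701
  bounce: vy ← 0.7·15.701 = 10.991
Arc 2: start y=0.000, vy=10.991 → t=2.243, apex=6.163, x_land=63.077, impact vy=-10.991
  bounce: vy ← 0.7·10.991 = 7.694
Arc 3: start y=0.000, vy=7.694 → t=1.570, apex=3.020, x_land=83.944, impact vy=-7.694
  bounce: vy ← 0.7·7.694 = 5.386
Arc 4: start y=0.000, vy=5.386 → t=1.099, apex=1.480, x_land=98.551, impact vy=-5.386
  bounce: vy ← 0.7·5.386 = 3.770

1 2.503 12.578 33.267
2 2.243 6.163 63.077
3 1.570 3.020 83.944
4 1.099 1.480 98.551
final: 98.551 3.770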